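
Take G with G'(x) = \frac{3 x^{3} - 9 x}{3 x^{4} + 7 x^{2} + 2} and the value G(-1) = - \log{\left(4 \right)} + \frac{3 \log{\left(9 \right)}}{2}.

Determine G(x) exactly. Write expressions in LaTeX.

Differentiate the proposed G(x) back; it has to land on the given G'(x).
A general antiderivative is - \log{\left(3 x^{2} + 1 \right)} + \frac{3 \log{\left(3 x^{2} + 6 \right)}}{2} + C.
The condition gives C = - \log{\left(4 \right)} + \frac{3 \log{\left(9 \right)}}{2} - (- \log{\left(4 \right)} + \frac{3 \log{\left(9 \right)}}{2}) = 0.
So G(x) = - \frac{2 \log{\left(3 x^{2} + 1 \right)} - 3 \log{\left(3 x^{2} + 6 \right)}}{2}.
Check: d/dx[- \frac{2 \log{\left(3 x^{2} + 1 \right)} - 3 \log{\left(3 x^{2} + 6 \right)}}{2}] = \frac{3 x^{3} - 9 x}{3 x^{4} + 7 x^{2} + 2} = G'(x).

G(x) = - \frac{2 \log{\left(3 x^{2} + 1 \right)} - 3 \log{\left(3 x^{2} + 6 \right)}}{2}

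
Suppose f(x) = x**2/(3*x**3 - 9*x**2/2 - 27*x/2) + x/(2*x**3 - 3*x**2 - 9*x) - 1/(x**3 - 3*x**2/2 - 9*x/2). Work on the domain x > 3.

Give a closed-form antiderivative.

An antiderivative is F(x) = 2*log(x)/9 + 7*log(x - 3)/27 - 4*log(x + 3/2)/27.

Factor the denominator (3*x*(x - 3)*(2*x + 3)) and decompose: f = -8/(27*(2*x + 3)) + 7/(27*(x - 3)) + 2/(9*x); each piece integrates to a log, atan, or power term.
Check: d/dx[2*log(x)/9 + 7*log(x - 3)/27 - 4*log(x + 3/2)/27] = (2*x**2 + 3*x - 6)/(6*x**3 - 9*x**2 - 27*x), which equals f(x).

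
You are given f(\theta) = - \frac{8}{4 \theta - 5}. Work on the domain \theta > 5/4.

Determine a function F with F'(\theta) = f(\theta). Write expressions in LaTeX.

Differentiate the proposed F(\theta) back; it has to land on f(\theta) exactly.
Check: d/d\theta[- 2 \log{\left(2 \theta - \frac{5}{2} \right)}] = - \frac{8}{4 \theta - 5} = f(\theta).

An antiderivative is F(\theta) = - 2 \log{\left(2 \theta - \frac{5}{2} \right)}.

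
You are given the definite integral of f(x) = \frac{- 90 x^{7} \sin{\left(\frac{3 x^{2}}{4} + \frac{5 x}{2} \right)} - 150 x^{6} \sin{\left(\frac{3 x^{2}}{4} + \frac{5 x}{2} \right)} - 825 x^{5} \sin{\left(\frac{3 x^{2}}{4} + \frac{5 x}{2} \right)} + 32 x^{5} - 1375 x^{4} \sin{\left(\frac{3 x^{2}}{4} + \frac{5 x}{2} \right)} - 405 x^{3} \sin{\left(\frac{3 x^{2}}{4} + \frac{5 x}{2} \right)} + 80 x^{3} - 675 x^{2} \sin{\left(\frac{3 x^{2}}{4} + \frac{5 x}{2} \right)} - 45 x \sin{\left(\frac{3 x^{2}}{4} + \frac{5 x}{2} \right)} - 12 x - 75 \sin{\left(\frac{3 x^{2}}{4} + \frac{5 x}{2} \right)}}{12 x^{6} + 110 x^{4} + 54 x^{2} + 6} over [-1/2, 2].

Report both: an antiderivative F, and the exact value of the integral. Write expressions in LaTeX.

A candidate is checked by its d/dx: the result must match f(x).
F(x) = \frac{- 2 \log{\left(3 x^{2} + \frac{1}{2} \right)} + 3 \log{\left(\frac{x^{4}}{3} + 3 x^{2} + 1 \right)} + 15 \cos{\left(\frac{3 x^{2}}{4} + \frac{5 x}{2} \right)}}{3} is an antiderivative of f.
Check: d/dx[\frac{- 2 \log{\left(3 x^{2} + \frac{1}{2} \right)} + 3 \log{\left(\frac{x^{4}}{3} + 3 x^{2} + 1 \right)} + 15 \cos{\left(\frac{3 x^{2}}{4} + \frac{5 x}{2} \right)}}{3}] = \frac{- 90 x^{7} \sin{\left(\frac{3 x^{2}}{4} + \frac{5 x}{2} \right)} - 150 x^{6} \sin{\left(\frac{3 x^{2}}{4} + \frac{5 x}{2} \right)} - 825 x^{5} \sin{\left(\frac{3 x^{2}}{4} + \frac{5 x}{2} \right)} + 32 x^{5} - 1375 x^{4} \sin{\left(\frac{3 x^{2}}{4} + \frac{5 x}{2} \right)} - 405 x^{3} \sin{\left(\frac{3 x^{2}}{4} + \frac{5 x}{2} \right)} + 80 x^{3} - 675 x^{2} \sin{\left(\frac{3 x^{2}}{4} + \frac{5 x}{2} \right)} - 45 x \sin{\left(\frac{3 x^{2}}{4} + \frac{5 x}{2} \right)} - 12 x - 75 \sin{\left(\frac{3 x^{2}}{4} + \frac{5 x}{2} \right)}}{12 x^{6} + 110 x^{4} + 54 x^{2} + 6} = f(x).
F(2) = - \frac{2 \log{\left(\frac{25}{2} \right)}}{3} + 5 \cos{\left(8 \right)} + \log{\left(\frac{55}{3} \right)}; F(-1/2) = - \frac{2 \log{\left(\frac{5}{4} \right)}}{3} + \log{\left(\frac{85}{48} \right)} + 5 \cos{\left(\frac{17}{16} \right)}.
Integral = F(2) - F(-1/2) = - 5 \cos{\left(\frac{17}{16} \right)} - \frac{2 \log{\left(\frac{25}{2} \right)}}{3} + 5 \cos{\left(8 \right)} - \log{\left(\frac{85}{48} \right)} + \frac{2 \log{\left(\frac{5}{4} \right)}}{3} + \log{\left(\frac{55}{3} \right)}.

Antiderivative: F(x) = \frac{- 2 \log{\left(3 x^{2} + \frac{1}{2} \right)} + 3 \log{\left(\frac{x^{4}}{3} + 3 x^{2} + 1 \right)} + 15 \cos{\left(\frac{3 x^{2}}{4} + \frac{5 x}{2} \right)}}{3}; value = - 5 \cos{\left(\frac{17}{16} \right)} - \frac{2 \log{\left(\frac{25}{2} \right)}}{3} + 5 \cos{\left(8 \right)} - \log{\left(\frac{85}{48} \right)} + \frac{2 \log{\left(\frac{5}{4} \right)}}{3} + \log{\left(\frac{55}{3} \right)}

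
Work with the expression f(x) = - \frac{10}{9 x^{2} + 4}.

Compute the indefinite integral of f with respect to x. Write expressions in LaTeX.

Any candidate F(x) must reproduce f(x) exactly when differentiated.
Check: d/dx[- \frac{5 \operatorname{atan}{\left(\frac{3 x}{2} \right)}}{3}] = - \frac{10}{9 x^{2} + 4} = f(x).

F(x) = - \frac{5 \operatorname{atan}{\left(\frac{3 x}{2} \right)}}{3} + C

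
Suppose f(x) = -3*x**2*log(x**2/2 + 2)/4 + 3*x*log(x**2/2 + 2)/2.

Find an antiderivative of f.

Integrate term by term and add the pieces.
Check: d/dx[-(3*x**3*log(x**2/2 + 2) - 2*x**3 - 9*x**2*log(x**2/2 + 2) + 9*x**2 + 24*x - 36*log(x**2 + 4) - 48*atan(x/2))/12] = -3*x**2*log(x**2/2 + 2)/4 + 3*x*log(x**2/2 + 2)/2 = f(x).

An antiderivative is F(x) = -(3*x**3*log(x**2/2 + 2) - 2*x**3 - 9*x**2*log(x**2/2 + 2) + 9*x**2 + 24*x - 36*log(x**2 + 4) - 48*atan(x/2))/12.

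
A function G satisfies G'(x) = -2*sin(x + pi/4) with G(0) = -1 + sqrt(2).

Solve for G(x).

Since d/dx undoes antidifferentiation here, G(x) must give back the stated G'(x).
A general antiderivative is 2*cos(x + pi/4) + C.
The condition gives C = -1 + sqrt(2) - (sqrt(2)) = -1.
So G(x) = 2*cos(x + pi/4) - 1.
Check: d/dx[2*cos(x + pi/4) - 1] = -2*sin(x + pi/4) = G'(x).

G(x) = 2*cos(x + pi/4) - 1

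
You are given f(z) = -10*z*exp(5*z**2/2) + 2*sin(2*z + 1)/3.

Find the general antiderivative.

F(z) = -(6*exp(5*z**2/2) + cos(2*z + 1))/3 + C

Integrate term by term and add the pieces.
Check: d/dz[-(6*exp(5*z**2/2) + cos(2*z + 1))/3] = -10*z*exp(5*z**2/2) + 2*sin(2*z + 1)/3 = f(z).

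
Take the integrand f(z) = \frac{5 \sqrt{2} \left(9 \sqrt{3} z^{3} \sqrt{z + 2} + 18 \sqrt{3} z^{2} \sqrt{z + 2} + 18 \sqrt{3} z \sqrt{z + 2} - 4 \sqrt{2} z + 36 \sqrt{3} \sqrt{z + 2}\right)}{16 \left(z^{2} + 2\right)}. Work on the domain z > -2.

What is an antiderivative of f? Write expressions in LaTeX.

A first test for any F(z): its z-derivative must equal f(z) identically.
Check: d/dz[\left(\frac{3 z}{2} + 3\right)^{\frac{5}{2}} - \frac{5 \log{\left(z^{2} + 2 \right)}}{4}] = \frac{45 \sqrt{3} z^{3} \sqrt{z + 2} + 90 \sqrt{3} z^{2} \sqrt{z + 2} + 90 \sqrt{3} z \sqrt{z + 2} - 20 \sqrt{2} z + 180 \sqrt{3} \sqrt{z + 2}}{8 \sqrt{2} z^{2} + 16 \sqrt{2}}, which equals f(z).

An antiderivative is F(z) = \left(\frac{3 z}{2} + 3\right)^{\frac{5}{2}} - \frac{5 \log{\left(z^{2} + 2 \right)}}{4}.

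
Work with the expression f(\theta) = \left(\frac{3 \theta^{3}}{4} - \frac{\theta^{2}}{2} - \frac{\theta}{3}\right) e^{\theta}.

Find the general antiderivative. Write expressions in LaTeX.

F(\theta) = \frac{\left(9 \theta^{3} - 33 \theta^{2} + 62 \theta - 62\right) e^{\theta}}{12} + C

f has the shape u'v + uv' for u = \frac{3 \theta^{3}}{4} - \frac{11 \theta^{2}}{4} + \frac{31 \theta}{6} - \frac{31}{6} and v = e^{\theta} — it is the derivative of the product u*v.
Check: d/d\theta[\frac{\left(9 \theta^{3} - 33 \theta^{2} + 62 \theta - 62\right) e^{\theta}}{12}] = \frac{3 \theta^{3} e^{\theta}}{4} - \frac{\theta^{2} e^{\theta}}{2} - \frac{\theta e^{\theta}}{3}, which equals f(\theta).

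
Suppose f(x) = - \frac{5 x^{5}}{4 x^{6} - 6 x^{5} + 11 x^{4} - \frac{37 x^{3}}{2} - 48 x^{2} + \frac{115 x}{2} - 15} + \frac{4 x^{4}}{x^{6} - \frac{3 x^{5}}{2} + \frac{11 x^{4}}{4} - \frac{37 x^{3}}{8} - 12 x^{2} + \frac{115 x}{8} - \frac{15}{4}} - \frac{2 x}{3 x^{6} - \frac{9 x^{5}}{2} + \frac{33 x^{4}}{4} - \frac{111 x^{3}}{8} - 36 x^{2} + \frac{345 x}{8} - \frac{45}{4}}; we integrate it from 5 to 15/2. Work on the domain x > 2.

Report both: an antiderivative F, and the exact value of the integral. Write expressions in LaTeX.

The denominator factors as 3 \left(x - 2\right) \left(2 x - 1\right)^{2} \left(2 x + 3\right) \left(x^{2} + 5\right); partial fractions split f into directly integrable pieces: - \frac{2 \left(208372 x - 181855\right)}{345303 \left(x^{2} + 5\right)} - \frac{3935}{6496 \left(2 x + 3\right)} - \frac{15251}{127008 \left(2 x - 1\right)} + \frac{47}{1512 \left(2 x - 1\right)^{2}} + \frac{544}{1701 \left(x - 2\right)}.
F(x) = \frac{14135296 x \log{\left(x - 2 \right)} - 2653674 x \log{\left(x - \frac{1}{2} \right)} - 13386870 x \log{\left(x + \frac{3}{2} \right)} - 26671616 x \log{\left(x^{2} + 5 \right)} + 9310976 \sqrt{5} x \operatorname{atan}{\left(\frac{\sqrt{5} x}{5} \right)} - 7067648 \log{\left(x - 2 \right)} + 1326837 \log{\left(x - \frac{1}{2} \right)} + 6693435 \log{\left(x + \frac{3}{2} \right)} + 13335808 \log{\left(x^{2} + 5 \right)} - 4655488 \sqrt{5} \operatorname{atan}{\left(\frac{\sqrt{5} x}{5} \right)} - 343476}{22099392 \left(2 x - 1\right)} is an antiderivative of f.
Check: d/dx[\frac{14135296 x \log{\left(x - 2 \right)} - 2653674 x \log{\left(x - \frac{1}{2} \right)} - 13386870 x \log{\left(x + \frac{3}{2} \right)} - 26671616 x \log{\left(x^{2} + 5 \right)} + 9310976 \sqrt{5} x \operatorname{atan}{\left(\frac{\sqrt{5} x}{5} \right)} - 7067648 \log{\left(x - 2 \right)} + 1326837 \log{\left(x - \frac{1}{2} \right)} + 6693435 \log{\left(x + \frac{3}{2} \right)} + 13335808 \log{\left(x^{2} + 5 \right)} - 4655488 \sqrt{5} \operatorname{atan}{\left(\frac{\sqrt{5} x}{5} \right)} - 343476}{22099392 \left(2 x - 1\right)}] = \frac{- 30 x^{5} + 96 x^{4} - 16 x}{24 x^{6} - 36 x^{5} + 66 x^{4} - 111 x^{3} - 288 x^{2} + 345 x - 90}, which equals f(x).
F(15/2) = - \frac{208372 \log{\left(\frac{245}{4} \right)}}{345303} - \frac{3935 \log{\left(9 \right)}}{12992} - \frac{15251 \log{\left(7 \right)}}{254016} - \frac{47}{42336} + \frac{544 \log{\left(\frac{11}{2} \right)}}{1701} + \frac{72742 \sqrt{5} \operatorname{atan}{\left(\frac{3 \sqrt{5}}{2} \right)}}{345303}; F(5) = - \frac{208372 \log{\left(30 \right)}}{345303} - \frac{3935 \log{\left(\frac{13}{2} \right)}}{12992} - \frac{15251 \log{\left(\frac{9}{2} \right)}}{254016} - \frac{47}{27216} + \frac{544 \log{\left(3 \right)}}{1701} + \frac{72742 \sqrt{5} \operatorname{atan}{\left(\sqrt{5} \right)}}{345303}.
Integral = F(15/2) - F(5) = - \frac{208372 \log{\left(\frac{245}{4} \right)}}{345303} - \frac{3935 \log{\left(9 \right)}}{12992} - \frac{72742 \sqrt{5} \operatorname{atan}{\left(\sqrt{5} \right)}}{345303} - \frac{544 \log{\left(3 \right)}}{1701} - \frac{15251 \log{\left(7 \right)}}{254016} + \frac{235}{381024} + \frac{15251 \log{\left(\frac{9}{2} \right)}}{254016} + \frac{544 \log{\left(\frac{11}{2} \right)}}{1701} + \frac{3935 \log{\left(\frac{13}{2} \right)}}{12992} + \frac{72742 \sqrt{5} \operatorname{atan}{\left(\frac{3 \sqrt{5}}{2} \right)}}{345303} + \frac{208372 \log{\left(30 \right)}}{345303}.

Antiderivative: F(x) = \frac{14135296 x \log{\left(x - 2 \right)} - 2653674 x \log{\left(x - \frac{1}{2} \right)} - 13386870 x \log{\left(x + \frac{3}{2} \right)} - 26671616 x \log{\left(x^{2} + 5 \right)} + 9310976 \sqrt{5} x \operatorname{atan}{\left(\frac{\sqrt{5} x}{5} \right)} - 7067648 \log{\left(x - 2 \right)} + 1326837 \log{\left(x - \frac{1}{2} \right)} + 6693435 \log{\left(x + \frac{3}{2} \right)} + 13335808 \log{\left(x^{2} + 5 \right)} - 4655488 \sqrt{5} \operatorname{atan}{\left(\frac{\sqrt{5} x}{5} \right)} - 343476}{22099392 \left(2 x - 1\right)}; value = - \frac{208372 \log{\left(\frac{245}{4} \right)}}{345303} - \frac{3935 \log{\left(9 \right)}}{12992} - \frac{72742 \sqrt{5} \operatorname{atan}{\left(\sqrt{5} \right)}}{345303} - \frac{544 \log{\left(3 \right)}}{1701} - \frac{15251 \log{\left(7 \right)}}{254016} + \frac{235}{381024} + \frac{15251 \log{\left(\frac{9}{2} \right)}}{254016} + \frac{544 \log{\left(\frac{11}{2} \right)}}{1701} + \frac{3935 \log{\left(\frac{13}{2} \right)}}{12992} + \frac{72742 \sqrt{5} \operatorname{atan}{\left(\frac{3 \sqrt{5}}{2} \right)}}{345303} + \frac{208372 \log{\left(30 \right)}}{345303}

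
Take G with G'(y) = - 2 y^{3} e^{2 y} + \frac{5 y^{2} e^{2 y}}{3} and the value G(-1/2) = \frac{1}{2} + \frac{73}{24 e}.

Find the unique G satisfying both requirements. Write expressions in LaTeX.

G'(y) has the shape u'v + uv' for u = - y^{3} + \frac{7 y^{2}}{3} - \frac{7 y}{3} + \frac{7}{6} and v = e^{2 y} — it is the derivative of the product u*v.
A general antiderivative is \frac{\left(- 6 y^{3} + 14 y^{2} - 14 y + 7\right) e^{2 y}}{6} + C.
The condition gives C = \frac{1}{2} + \frac{73}{24 e} - (\frac{73}{24 e}) = \frac{1}{2}.
So G(y) = - \frac{6 y^{3} e^{2 y} - 14 y^{2} e^{2 y} + 14 y e^{2 y} - 7 e^{2 y} - 3}{6}.
Check: d/dy[- \frac{6 y^{3} e^{2 y} - 14 y^{2} e^{2 y} + 14 y e^{2 y} - 7 e^{2 y} - 3}{6}] = - 2 y^{3} e^{2 y} + \frac{5 y^{2} e^{2 y}}{3} = G'(y).

G(y) = - \frac{6 y^{3} e^{2 y} - 14 y^{2} e^{2 y} + 14 y e^{2 y} - 7 e^{2 y} - 3}{6}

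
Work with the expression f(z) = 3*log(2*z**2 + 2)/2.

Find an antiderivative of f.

Since d/dz undoes antidifferentiation here, F'(z) = f(z) is required of F(z).
Check: d/dz[3*z*log(2*z**2 + 2)/2 - 3*z + 3*atan(z)] = 3*log(z**2 + 1)/2 + 3*log(2)/2, which equals f(z).

An antiderivative is F(z) = 3*z*log(2*z**2 + 2)/2 - 3*z + 3*atan(z).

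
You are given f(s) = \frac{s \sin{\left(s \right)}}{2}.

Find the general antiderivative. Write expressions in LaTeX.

F(s) = - \frac{s \cos{\left(s \right)} - \sin{\left(s \right)}}{2} + C

Any candidate F(s) must reproduce f(s) exactly when differentiated.
Check: d/ds[- \frac{s \cos{\left(s \right)} - \sin{\left(s \right)}}{2}] = \frac{s \sin{\left(s \right)}}{2} = f(s).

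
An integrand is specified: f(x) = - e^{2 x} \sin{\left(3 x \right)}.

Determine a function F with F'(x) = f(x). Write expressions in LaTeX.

An antiderivative is F(x) = - \frac{2 e^{2 x} \sin{\left(3 x \right)}}{13} + \frac{3 e^{2 x} \cos{\left(3 x \right)}}{13}.

Since d/dx undoes antidifferentiation here, F'(x) = f(x) is required of F(x).
Check: d/dx[- \frac{2 e^{2 x} \sin{\left(3 x \right)}}{13} + \frac{3 e^{2 x} \cos{\left(3 x \right)}}{13}] = - e^{2 x} \sin{\left(3 x \right)} = f(x).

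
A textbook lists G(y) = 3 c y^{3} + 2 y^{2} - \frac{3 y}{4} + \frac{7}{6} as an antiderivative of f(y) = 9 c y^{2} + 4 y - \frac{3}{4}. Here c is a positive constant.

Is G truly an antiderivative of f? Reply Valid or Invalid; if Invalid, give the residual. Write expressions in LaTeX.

d/dy[G] = 9 c y^{2} + 4 y - \frac{3}{4}
This equals f(y) exactly, so the claim holds.

Valid - the claim checks out under differentiation.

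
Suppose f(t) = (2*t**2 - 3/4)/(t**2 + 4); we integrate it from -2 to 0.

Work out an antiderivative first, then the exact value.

Antiderivative: F(t) = (16*t - 35*atan(t/2))/8; value = 4 - 35*pi/32

An antiderivative F(t) passes only if d/dt[F] lands on f(t) exactly.
F(t) = (16*t - 35*atan(t/2))/8 is an antiderivative of f.
Check: d/dt[(16*t - 35*atan(t/2))/8] = (8*t**2 - 3)/(4*t**2 + 16), which equals f(t).
F(0) = 0; F(-2) = -4 + 35*pi/32.
Integral = F(0) - F(-2) = 4 - 35*pi/32.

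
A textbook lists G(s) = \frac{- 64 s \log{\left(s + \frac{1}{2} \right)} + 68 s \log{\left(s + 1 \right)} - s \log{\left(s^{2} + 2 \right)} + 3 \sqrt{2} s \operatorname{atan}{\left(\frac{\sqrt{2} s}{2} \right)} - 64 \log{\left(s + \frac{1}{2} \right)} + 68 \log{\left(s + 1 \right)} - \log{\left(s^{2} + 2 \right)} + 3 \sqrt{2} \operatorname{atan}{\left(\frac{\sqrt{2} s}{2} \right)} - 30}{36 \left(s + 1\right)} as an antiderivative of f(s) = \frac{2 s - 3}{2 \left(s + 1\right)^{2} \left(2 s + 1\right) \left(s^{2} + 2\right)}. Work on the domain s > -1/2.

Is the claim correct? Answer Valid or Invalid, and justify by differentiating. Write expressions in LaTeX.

Invalid: d/ds[G] - f = \frac{s}{18 s^{2} + 36}, which is not 0.

d/ds[G] = \frac{2 s^{4} + 5 s^{3} + 4 s^{2} + 19 s - 27}{36 s^{5} + 90 s^{4} + 144 s^{3} + 198 s^{2} + 144 s + 36}
d/ds[G] - f(s) = \frac{s}{18 s^{2} + 36} != 0.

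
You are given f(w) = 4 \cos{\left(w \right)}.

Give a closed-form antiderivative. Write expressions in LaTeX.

Recover f(w) by differentiating a candidate F(w); any mismatch rules it out.
Check: d/dw[4 \sin{\left(w \right)}] = 4 \cos{\left(w \right)} = f(w).

An antiderivative is F(w) = 4 \sin{\left(w \right)}.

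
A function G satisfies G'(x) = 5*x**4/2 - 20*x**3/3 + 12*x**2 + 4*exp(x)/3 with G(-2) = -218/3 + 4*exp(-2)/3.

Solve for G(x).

Integrate term by term and add the pieces.
A general antiderivative is x**5/2 - 5*x**4/3 + 4*x**3 + 4*exp(x)/3 + 1 + C.
The condition gives C = -218/3 + 4*exp(-2)/3 - (-221/3 + 4*exp(-2)/3) = 1.
So G(x) = x**5/2 - 5*x**4/3 + 4*x**3 + 4*exp(x)/3 + 2.
Check: d/dx[x**5/2 - 5*x**4/3 + 4*x**3 + 4*exp(x)/3 + 2] = 5*x**4/2 - 20*x**3/3 + 12*x**2 + 4*exp(x)/3 = G'(x).

G(x) = x**5/2 - 5*x**4/3 + 4*x**3 + 4*exp(x)/3 + 2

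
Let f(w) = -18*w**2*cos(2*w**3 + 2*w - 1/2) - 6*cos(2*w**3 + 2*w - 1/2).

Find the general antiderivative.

F(w) = -3*sin(2*w**3 + 2*w - 1/2) + C

f matches the chain-rule pattern g'(h)*h' with inner function h(w) = 2*w**3 + 2*w - 1/2; substituting u = h(w) collapses the integral.
Check: d/dw[-3*sin(2*w**3 + 2*w - 1/2)] = -18*w**2*cos(2*w**3 + 2*w - 1/2) - 6*cos(2*w**3 + 2*w - 1/2) = f(w).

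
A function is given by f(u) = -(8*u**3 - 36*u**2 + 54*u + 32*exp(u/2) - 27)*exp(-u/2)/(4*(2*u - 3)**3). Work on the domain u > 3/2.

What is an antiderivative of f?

Whatever form F(u) takes, F'(u) = f(u) is non-negotiable.
Check: d/du[exp(-u/2)/2 + 2/(4*u**2 - 12*u + 9)] = (-8*u**3 + 36*u**2 - 54*u - 32*exp(u/2) + 27)/(32*u**3*exp(u/2) - 144*u**2*exp(u/2) + 216*u*exp(u/2) - 108*exp(u/2)), which equals f(u).

An antiderivative is F(u) = exp(-u/2)/2 + 2/(4*u**2 - 12*u + 9).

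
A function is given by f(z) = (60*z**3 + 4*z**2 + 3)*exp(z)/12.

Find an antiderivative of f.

f has the shape u'v + uv' for u = 5*z**3 - 44*z**2/3 + 88*z/3 - 349/12 and v = exp(z) — it is the derivative of the product u*v.
Check: d/dz[5*z**3*exp(z) - 44*z**2*exp(z)/3 + 88*z*exp(z)/3 - 349*exp(z)/12] = 5*z**3*exp(z) + z**2*exp(z)/3 + exp(z)/4, which equals f(z).

An antiderivative is F(z) = 5*z**3*exp(z) - 44*z**2*exp(z)/3 + 88*z*exp(z)/3 - 349*exp(z)/12.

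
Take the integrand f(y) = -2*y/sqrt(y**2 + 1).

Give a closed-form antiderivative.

f matches the chain-rule pattern g'(h)*h' with inner function h(y) = 4*y**2 + 4; substituting u = h(y) collapses the integral.
Check: d/dy[-sqrt(4*y**2 + 4)] = -2*y/sqrt(y**2 + 1) = f(y).

An antiderivative is F(y) = -sqrt(4*y**2 + 4).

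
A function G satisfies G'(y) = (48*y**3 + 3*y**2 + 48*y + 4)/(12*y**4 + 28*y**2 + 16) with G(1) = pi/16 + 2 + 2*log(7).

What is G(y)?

A candidate passes only if d/dy[G] lands on the given G'(y) exactly.
A general antiderivative is 2*log(3*y**2 + 4) + atan(y)/4 + C.
The condition gives C = pi/16 + 2 + 2*log(7) - (pi/16 + 2*log(7)) = 2.
So G(y) = 2*log(3*y**2 + 4) + atan(y)/4 + 2.
Check: d/dy[2*log(3*y**2 + 4) + atan(y)/4 + 2] = (48*y**3 + 3*y**2 + 48*y + 4)/(12*y**4 + 28*y**2 + 16) = G'(y).

G(y) = 2*log(3*y**2 + 4) + atan(y)/4 + 2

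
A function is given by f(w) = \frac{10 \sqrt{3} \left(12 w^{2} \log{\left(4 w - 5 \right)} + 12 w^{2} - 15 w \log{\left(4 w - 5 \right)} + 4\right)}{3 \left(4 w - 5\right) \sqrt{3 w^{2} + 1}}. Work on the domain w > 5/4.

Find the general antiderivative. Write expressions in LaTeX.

F(w) = \frac{10 \sqrt{3} \sqrt{3 w^{2} + 1} \log{\left(4 w - 5 \right)}}{3} + C

Recognize the product-rule pattern: f = u'v + uv' with u = 5 \sqrt{4 w^{2} + \frac{4}{3}}, v = \log{\left(4 w - 5 \right)}, so integration by parts undoes it.
Check: d/dw[\frac{10 \sqrt{3} \sqrt{3 w^{2} + 1} \log{\left(4 w - 5 \right)}}{3}] = \frac{120 \sqrt{3} w^{2} \log{\left(4 w - 5 \right)} + 120 \sqrt{3} w^{2} - 150 \sqrt{3} w \log{\left(4 w - 5 \right)} + 40 \sqrt{3}}{12 w \sqrt{3 w^{2} + 1} - 15 \sqrt{3 w^{2} + 1}}, which equals f(w).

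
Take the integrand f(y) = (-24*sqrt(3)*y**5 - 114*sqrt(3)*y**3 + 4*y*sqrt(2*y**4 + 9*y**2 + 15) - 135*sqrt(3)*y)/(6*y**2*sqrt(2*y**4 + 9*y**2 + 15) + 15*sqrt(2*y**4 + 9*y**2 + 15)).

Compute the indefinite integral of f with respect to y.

F(y) = (-3*sqrt(3)*sqrt(2*y**4 + 9*y**2 + 15) + log(2*y**2 + 5))/3 + C

Recover f(y) by differentiating a candidate F(y); any mismatch rules it out.
Check: d/dy[(-3*sqrt(3)*sqrt(2*y**4 + 9*y**2 + 15) + log(2*y**2 + 5))/3] = (-24*sqrt(3)*y**5 - 114*sqrt(3)*y**3 + 4*y*sqrt(2*y**4 + 9*y**2 + 15) - 135*sqrt(3)*y)/(6*y**2*sqrt(2*y**4 + 9*y**2 + 15) + 15*sqrt(2*y**4 + 9*y**2 + 15)) = f(y).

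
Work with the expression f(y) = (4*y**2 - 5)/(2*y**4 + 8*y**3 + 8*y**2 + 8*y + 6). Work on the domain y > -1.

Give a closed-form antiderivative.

The denominator factors as 2*(y + 1)*(y + 3)*(y**2 + 1); partial fractions split f into directly integrable pieces: 9*(2*y - 1)/(20*(y**2 + 1)) - 31/(40*(y + 3)) - 1/(8*(y + 1)).
Check: d/dy[(-5*log(y + 1) - 31*log(y + 3) + 18*log(y**2 + 1) - 18*atan(y))/40] = (4*y**2 - 5)/(2*y**4 + 8*y**3 + 8*y**2 + 8*y + 6) = f(y).

An antiderivative is F(y) = (-5*log(y + 1) - 31*log(y + 3) + 18*log(y**2 + 1) - 18*atan(y))/40.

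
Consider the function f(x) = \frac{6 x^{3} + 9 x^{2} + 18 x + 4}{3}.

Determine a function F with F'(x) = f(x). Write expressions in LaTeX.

Differentiate the proposed F(x) back; it has to land on f(x) exactly.
Check: d/dx[\frac{x^{4}}{2} + x^{3} + 3 x^{2} + \frac{4 x}{3}] = 2 x^{3} + 3 x^{2} + 6 x + \frac{4}{3}, which equals f(x).

An antiderivative is F(x) = \frac{x^{4}}{2} + x^{3} + 3 x^{2} + \frac{4 x}{3}.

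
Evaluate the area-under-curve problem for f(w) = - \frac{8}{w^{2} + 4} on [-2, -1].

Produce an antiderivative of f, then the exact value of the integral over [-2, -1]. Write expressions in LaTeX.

Check any antiderivative F(w) by computing F'(w) and comparing it with f(w).
F(w) = - 4 \operatorname{atan}{\left(\frac{w}{2} \right)} is an antiderivative of f.
Check: d/dw[- 4 \operatorname{atan}{\left(\frac{w}{2} \right)}] = - \frac{8}{w^{2} + 4} = f(w).
F(-1) = 4 \operatorname{atan}{\left(\frac{1}{2} \right)}; F(-2) = \pi.
Integral = F(-1) - F(-2) = - \pi + 4 \operatorname{atan}{\left(\frac{1}{2} \right)}.

Antiderivative: F(w) = - 4 \operatorname{atan}{\left(\frac{w}{2} \right)}; value = - \pi + 4 \operatorname{atan}{\left(\frac{1}{2} \right)}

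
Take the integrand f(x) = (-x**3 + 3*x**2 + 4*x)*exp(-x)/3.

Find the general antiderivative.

F(x) = (x**3 - 4*x - 4)*exp(-x)/3 + C

Recognize the product-rule pattern: f = u'v + uv' with u = x**3/3 - 4*x/3 - 4/3, v = exp(-x), so integration by parts undoes it.
Check: d/dx[(x**3 - 4*x - 4)*exp(-x)/3] = (-x**3 + 3*x**2 + 4*x)*exp(-x)/3 = f(x).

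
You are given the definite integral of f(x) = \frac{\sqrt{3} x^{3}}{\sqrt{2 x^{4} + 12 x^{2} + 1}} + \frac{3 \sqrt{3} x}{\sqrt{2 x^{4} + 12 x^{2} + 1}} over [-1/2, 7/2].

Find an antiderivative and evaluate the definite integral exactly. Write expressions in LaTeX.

f matches the chain-rule pattern g'(h)*h' with inner function h(x) = \frac{2 x^{4}}{3} + 4 x^{2} + \frac{1}{3}; substituting u = h(x) collapses the integral.
F(x) = \frac{\sqrt{3} \sqrt{2 x^{4} + 12 x^{2} + 1}}{4} is an antiderivative of f.
Check: d/dx[\frac{\sqrt{3} \sqrt{2 x^{4} + 12 x^{2} + 1}}{4}] = \frac{\sqrt{3} x^{3} + 3 \sqrt{3} x}{\sqrt{2 x^{4} + 12 x^{2} + 1}}, which equals f(x).
F(7/2) = \frac{3 \sqrt{2390}}{16}; F(-1/2) = \frac{3 \sqrt{22}}{16}.
Integral = F(7/2) - F(-1/2) = - \frac{3 \sqrt{22}}{16} + \frac{3 \sqrt{2390}}{16}.

Antiderivative: F(x) = \frac{\sqrt{3} \sqrt{2 x^{4} + 12 x^{2} + 1}}{4}; value = - \frac{3 \sqrt{22}}{16} + \frac{3 \sqrt{2390}}{16}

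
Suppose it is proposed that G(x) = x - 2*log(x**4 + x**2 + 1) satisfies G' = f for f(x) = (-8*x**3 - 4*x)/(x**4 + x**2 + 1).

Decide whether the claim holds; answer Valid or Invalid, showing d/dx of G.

Invalid: d/dx[G] - f = 1, which is not 0.

d/dx[G] = (x**4 - 8*x**3 + x**2 - 4*x + 1)/(x**4 + x**2 + 1)
d/dx[G] - f(x) = 1 != 0.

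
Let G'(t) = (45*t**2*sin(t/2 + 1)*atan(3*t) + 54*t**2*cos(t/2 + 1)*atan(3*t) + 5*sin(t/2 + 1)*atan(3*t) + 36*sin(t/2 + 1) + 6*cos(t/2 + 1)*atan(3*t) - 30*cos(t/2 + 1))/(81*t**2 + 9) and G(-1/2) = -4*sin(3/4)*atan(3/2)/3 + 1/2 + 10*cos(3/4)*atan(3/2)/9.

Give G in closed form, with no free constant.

G'(t) has the shape u'v + uv' for u = 4*sin(t/2 + 1)/3 - 10*cos(t/2 + 1)/9 and v = atan(3*t) — it is the derivative of the product u*v.
A general antiderivative is 2*(2*sin(t/2 + 1) - 5*cos(t/2 + 1)/3)*atan(3*t)/3 + C.
The condition gives C = -4*sin(3/4)*atan(3/2)/3 + 1/2 + 10*cos(3/4)*atan(3/2)/9 - (-4*sin(3/4)*atan(3/2)/3 + 10*cos(3/4)*atan(3/2)/9) = 1/2.
So G(t) = 4*sin(t/2 + 1)*atan(3*t)/3 - 10*cos(t/2 + 1)*atan(3*t)/9 + 1/2.
Check: d/dt[4*sin(t/2 + 1)*atan(3*t)/3 - 10*cos(t/2 + 1)*atan(3*t)/9 + 1/2] = (45*t**2*sin(t/2 + 1)*atan(3*t) + 54*t**2*cos(t/2 + 1)*atan(3*t) + 5*sin(t/2 + 1)*atan(3*t) + 36*sin(t/2 + 1) + 6*cos(t/2 + 1)*atan(3*t) - 30*cos(t/2 + 1))/(81*t**2 + 9) = G'(t).

G(t) = 4*sin(t/2 + 1)*atan(3*t)/3 - 10*cos(t/2 + 1)*atan(3*t)/9 + 1/2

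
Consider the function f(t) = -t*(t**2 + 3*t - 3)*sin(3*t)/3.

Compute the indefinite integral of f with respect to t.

Recover f(t) by differentiating a candidate F(t); any mismatch rules it out.
Check: d/dt[(9*t**3*cos(3*t) - 9*t**2*sin(3*t) + 27*t**2*cos(3*t) - 18*t*sin(3*t) - 33*t*cos(3*t) + 11*sin(3*t) - 6*cos(3*t))/81] = -t**3*sin(3*t)/3 - t**2*sin(3*t) + t*sin(3*t), which equals f(t).

F(t) = (9*t**3*cos(3*t) - 9*t**2*sin(3*t) + 27*t**2*cos(3*t) - 18*t*sin(3*t) - 33*t*cos(3*t) + 11*sin(3*t) - 6*cos(3*t))/81 + C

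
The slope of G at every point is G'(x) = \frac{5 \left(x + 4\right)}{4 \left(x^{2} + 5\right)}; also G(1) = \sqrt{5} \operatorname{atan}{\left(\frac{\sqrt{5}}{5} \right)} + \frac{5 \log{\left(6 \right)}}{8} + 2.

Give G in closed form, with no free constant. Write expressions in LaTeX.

G(x) = \frac{5 \log{\left(x^{2} + 5 \right)}}{8} + \sqrt{5} \operatorname{atan}{\left(\frac{\sqrt{5} x}{5} \right)} + 2

Any candidate G(x) must reproduce the stated G'(x) exactly.
A general antiderivative is \frac{5 \log{\left(x^{2} + 5 \right)}}{8} + \sqrt{5} \operatorname{atan}{\left(\frac{\sqrt{5} x}{5} \right)} + C.
The condition gives C = \sqrt{5} \operatorname{atan}{\left(\frac{\sqrt{5}}{5} \right)} + \frac{5 \log{\left(6 \right)}}{8} + 2 - (\sqrt{5} \operatorname{atan}{\left(\frac{\sqrt{5}}{5} \right)} + \frac{5 \log{\left(6 \right)}}{8}) = 2.
So G(x) = \frac{5 \log{\left(x^{2} + 5 \right)}}{8} + \sqrt{5} \operatorname{atan}{\left(\frac{\sqrt{5} x}{5} \right)} + 2.
Check: d/dx[\frac{5 \log{\left(x^{2} + 5 \right)}}{8} + \sqrt{5} \operatorname{atan}{\left(\frac{\sqrt{5} x}{5} \right)} + 2] = \frac{5 x + 20}{4 x^{2} + 20}, which equals G'(x).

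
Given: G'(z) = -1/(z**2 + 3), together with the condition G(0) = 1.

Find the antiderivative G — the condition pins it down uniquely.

Check a candidate G(z) by differentiating: d/dz[G] must match the given G'(z).
A general antiderivative is -sqrt(3)*atan(sqrt(3)*z/3)/3 + C.
The condition gives C = 1 - (0) = 1.
So G(z) = -sqrt(3)*atan(sqrt(3)*z/3)/3 + 1.
Check: d/dz[-sqrt(3)*atan(sqrt(3)*z/3)/3 + 1] = -1/(z**2 + 3) = G'(z).

G(z) = -sqrt(3)*atan(sqrt(3)*z/3)/3 + 1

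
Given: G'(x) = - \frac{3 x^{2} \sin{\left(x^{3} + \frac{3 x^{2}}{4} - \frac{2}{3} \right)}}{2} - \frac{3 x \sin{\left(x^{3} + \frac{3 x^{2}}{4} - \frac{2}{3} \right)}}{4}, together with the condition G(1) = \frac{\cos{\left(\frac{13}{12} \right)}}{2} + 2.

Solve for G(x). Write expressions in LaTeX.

The substitution u = x^{3} + \frac{3 x^{2}}{4} - \frac{2}{3} works: G'(x) is exactly (dG/du)*(du/dx) for that inner function.
A general antiderivative is \frac{\cos{\left(x^{3} + \frac{3 x^{2}}{4} - \frac{2}{3} \right)}}{2} + C.
The condition gives C = \frac{\cos{\left(\frac{13}{12} \right)}}{2} + 2 - (\frac{\cos{\left(\frac{13}{12} \right)}}{2}) = 2.
So G(x) = \frac{\cos{\left(x^{3} + \frac{3 x^{2}}{4} - \frac{2}{3} \right)}}{2} + 2.
Check: d/dx[\frac{\cos{\left(x^{3} + \frac{3 x^{2}}{4} - \frac{2}{3} \right)}}{2} + 2] = - \frac{3 x^{2} \sin{\left(x^{3} + \frac{3 x^{2}}{4} - \frac{2}{3} \right)}}{2} - \frac{3 x \sin{\left(x^{3} + \frac{3 x^{2}}{4} - \frac{2}{3} \right)}}{4} = G'(x).

G(x) = \frac{\cos{\left(x^{3} + \frac{3 x^{2}}{4} - \frac{2}{3} \right)}}{2} + 2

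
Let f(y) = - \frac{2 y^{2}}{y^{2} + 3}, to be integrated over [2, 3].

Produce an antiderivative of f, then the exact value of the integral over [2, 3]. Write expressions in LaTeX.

Any candidate F(y) must reproduce f(y) exactly when differentiated.
F(y) = - 2 \left(y - \sqrt{3} \operatorname{atan}{\left(\frac{\sqrt{3} y}{3} \right)}\right) is an antiderivative of f.
Check: d/dy[- 2 \left(y - \sqrt{3} \operatorname{atan}{\left(\frac{\sqrt{3} y}{3} \right)}\right)] = - \frac{2 y^{2}}{y^{2} + 3} = f(y).
F(3) = -6 + \frac{2 \sqrt{3} \pi}{3}; F(2) = -4 + 2 \sqrt{3} \operatorname{atan}{\left(\frac{2 \sqrt{3}}{3} \right)}.
Integral = F(3) - F(2) = - 2 \sqrt{3} \operatorname{atan}{\left(\frac{2 \sqrt{3}}{3} \right)} - 2 + \frac{2 \sqrt{3} \pi}{3}.

Antiderivative: F(y) = - 2 \left(y - \sqrt{3} \operatorname{atan}{\left(\frac{\sqrt{3} y}{3} \right)}\right); value = - 2 \sqrt{3} \operatorname{atan}{\left(\frac{2 \sqrt{3}}{3} \right)} - 2 + \frac{2 \sqrt{3} \pi}{3}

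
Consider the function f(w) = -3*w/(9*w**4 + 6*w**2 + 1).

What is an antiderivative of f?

f matches the chain-rule pattern g'(h)*h' with inner function h(w) = 3*w**2 + 1; substituting u = h(w) collapses the integral.
Check: d/dw[1/(2*(3*w**2 + 1))] = -3*w/(9*w**4 + 6*w**2 + 1) = f(w).

An antiderivative is F(w) = 1/(2*(3*w**2 + 1)).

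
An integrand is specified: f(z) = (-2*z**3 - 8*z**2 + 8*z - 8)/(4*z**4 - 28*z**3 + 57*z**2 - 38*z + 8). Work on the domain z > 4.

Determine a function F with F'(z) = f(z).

An antiderivative is F(z) = -116*log(z - 4)/49 + 20*log(z - 2)/9 - 313*log(z - 1/2)/882 + 25/(84*z - 42).

Factor the denominator ((z - 4)*(z - 2)*(2*z - 1)**2) and decompose: f = -313/(441*(2*z - 1)) - 25/(21*(2*z - 1)**2) + 20/(9*(z - 2)) - 116/(49*(z - 4)); each piece integrates to a log, atan, or power term.
Check: d/dz[-116*log(z - 4)/49 + 20*log(z - 2)/9 - 313*log(z - 1/2)/882 + 25/(84*z - 42)] = (-2*z**3 - 8*z**2 + 8*z - 8)/(4*z**4 - 28*z**3 + 57*z**2 - 38*z + 8) = f(z).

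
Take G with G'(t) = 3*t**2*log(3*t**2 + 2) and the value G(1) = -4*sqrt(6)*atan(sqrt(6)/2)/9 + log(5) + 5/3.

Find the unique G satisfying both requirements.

Any candidate G(t) must reproduce the stated G'(t) exactly.
A general antiderivative is t**3*log(3*t**2 + 2) - 2*t**3/3 + 4*t/3 - 4*sqrt(6)*atan(sqrt(6)*t/2)/9 + C.
The condition gives C = -4*sqrt(6)*atan(sqrt(6)/2)/9 + log(5) + 5/3 - (-4*sqrt(6)*atan(sqrt(6)/2)/9 + 2/3 + log(5)) = 1.
So G(t) = (9*t**3*log(3*t**2 + 2) - 6*t**3 + 12*t - 4*sqrt(6)*atan(sqrt(6)*t/2) + 9)/9.
Check: d/dt[(9*t**3*log(3*t**2 + 2) - 6*t**3 + 12*t - 4*sqrt(6)*atan(sqrt(6)*t/2) + 9)/9] = 3*t**2*log(3*t**2 + 2) = G'(t).

G(t) = (9*t**3*log(3*t**2 + 2) - 6*t**3 + 12*t - 4*sqrt(6)*atan(sqrt(6)*t/2) + 9)/9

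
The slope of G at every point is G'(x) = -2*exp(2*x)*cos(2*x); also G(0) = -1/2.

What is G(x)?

G(x) = -(sin(2*x) + cos(2*x))*exp(2*x)/2

Since d/dx undoes antidifferentiation here, G(x) must give back the stated G'(x).
A general antiderivative is -exp(2*x)*sin(2*x)/2 - exp(2*x)*cos(2*x)/2 + C.
The condition gives C = -1/2 - (-1/2) = 0.
So G(x) = -(sin(2*x) + cos(2*x))*exp(2*x)/2.
Check: d/dx[-(sin(2*x) + cos(2*x))*exp(2*x)/2] = -2*exp(2*x)*cos(2*x) = G'(x).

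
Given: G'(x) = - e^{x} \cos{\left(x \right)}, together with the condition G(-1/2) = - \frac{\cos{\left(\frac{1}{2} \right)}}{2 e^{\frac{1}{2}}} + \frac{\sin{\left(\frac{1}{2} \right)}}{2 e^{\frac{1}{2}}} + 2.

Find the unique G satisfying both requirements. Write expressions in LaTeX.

For G(x) to be correct, d/dx[G] must agree with the stated G'(x) identically.
A general antiderivative is - \frac{e^{x} \sin{\left(x \right)}}{2} - \frac{e^{x} \cos{\left(x \right)}}{2} + C.
The condition gives C = - \frac{\cos{\left(\frac{1}{2} \right)}}{2 e^{\frac{1}{2}}} + \frac{\sin{\left(\frac{1}{2} \right)}}{2 e^{\frac{1}{2}}} + 2 - (- \frac{\cos{\left(\frac{1}{2} \right)}}{2 e^{\frac{1}{2}}} + \frac{\sin{\left(\frac{1}{2} \right)}}{2 e^{\frac{1}{2}}}) = 2.
So G(x) = - \frac{e^{x} \sin{\left(x \right)}}{2} - \frac{e^{x} \cos{\left(x \right)}}{2} + 2.
Check: d/dx[- \frac{e^{x} \sin{\left(x \right)}}{2} - \frac{e^{x} \cos{\left(x \right)}}{2} + 2] = - e^{x} \cos{\left(x \right)} = G'(x).

G(x) = - \frac{e^{x} \sin{\left(x \right)}}{2} - \frac{e^{x} \cos{\left(x \right)}}{2} + 2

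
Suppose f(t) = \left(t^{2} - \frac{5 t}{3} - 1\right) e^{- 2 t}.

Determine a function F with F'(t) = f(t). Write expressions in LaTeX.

An antiderivative is F(t) = - \frac{\left(3 t^{2} - 2 t - 4\right) e^{- 2 t}}{6}.

Recognize the product-rule pattern: f = u'v + uv' with u = - \frac{t^{2}}{2} + \frac{t}{3} + \frac{2}{3}, v = e^{- 2 t}, so integration by parts undoes it.
Check: d/dt[- \frac{\left(3 t^{2} - 2 t - 4\right) e^{- 2 t}}{6}] = \frac{\left(3 t^{2} - 5 t - 3\right) e^{- 2 t}}{3}, which equals f(t).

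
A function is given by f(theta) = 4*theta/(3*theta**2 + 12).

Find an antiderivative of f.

An antiderivative is F(theta) = 2*log(theta**2/2 + 2)/3.

The substitution u = theta**2/2 + 2 works: f is exactly (dF/du)*(du/dtheta) for that inner function.
Check: d/dtheta[2*log(theta**2/2 + 2)/3] = 4*theta/(3*theta**2 + 12) = f(theta).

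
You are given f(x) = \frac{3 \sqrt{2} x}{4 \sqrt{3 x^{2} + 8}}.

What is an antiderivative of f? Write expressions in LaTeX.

f matches the chain-rule pattern g'(h)*h' with inner function h(x) = \frac{3 x^{2}}{2} + 4; substituting u = h(x) collapses the integral.
Check: d/dx[\frac{\sqrt{\frac{3 x^{2}}{2} + 4}}{2}] = \frac{3 \sqrt{2} x}{4 \sqrt{3 x^{2} + 8}} = f(x).

An antiderivative is F(x) = \frac{\sqrt{\frac{3 x^{2}}{2} + 4}}{2}.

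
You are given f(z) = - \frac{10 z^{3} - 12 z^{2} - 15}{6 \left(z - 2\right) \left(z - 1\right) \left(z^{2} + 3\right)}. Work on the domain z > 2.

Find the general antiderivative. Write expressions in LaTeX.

Factor the denominator (6 \left(z - 2\right) \left(z - 1\right) \left(z^{2} + 3\right)) and decompose: f = - \frac{31 z + 83}{56 \left(z^{2} + 3\right)} - \frac{17}{24 \left(z - 1\right)} - \frac{17}{42 \left(z - 2\right)}; each piece integrates to a log, atan, or power term.
Check: d/dz[- \frac{17 \log{\left(z - 2 \right)}}{42} - \frac{17 \log{\left(z - 1 \right)}}{24} - \frac{31 \log{\left(z^{2} + 3 \right)}}{112} - \frac{83 \sqrt{3} \operatorname{atan}{\left(\frac{\sqrt{3} z}{3} \right)}}{168}] = \frac{- 10 z^{3} + 12 z^{2} + 15}{6 z^{4} - 18 z^{3} + 30 z^{2} - 54 z + 36}, which equals f(z).

F(z) = - \frac{17 \log{\left(z - 2 \right)}}{42} - \frac{17 \log{\left(z - 1 \right)}}{24} - \frac{31 \log{\left(z^{2} + 3 \right)}}{112} - \frac{83 \sqrt{3} \operatorname{atan}{\left(\frac{\sqrt{3} z}{3} \right)}}{168} + C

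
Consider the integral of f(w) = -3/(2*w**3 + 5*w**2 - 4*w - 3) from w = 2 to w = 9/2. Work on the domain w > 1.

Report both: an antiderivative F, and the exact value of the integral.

Antiderivative: F(w) = (-5*log(w - 1) + 8*log(w + 1/2) - 3*log(w + 3))/20; value = -2*log(5/2)/5 - log(7/2)/4 - 3*log(15/2)/20 + 11*log(5)/20

The denominator factors as (w - 1)*(w + 3)*(2*w + 1); partial fractions split f into directly integrable pieces: 4/(5*(2*w + 1)) - 3/(20*(w + 3)) - 1/(4*(w - 1)).
F(w) = (-5*log(w - 1) + 8*log(w + 1/2) - 3*log(w + 3))/20 is an antiderivative of f.
Check: d/dw[(-5*log(w - 1) + 8*log(w + 1/2) - 3*log(w + 3))/20] = -3/(2*w**3 + 5*w**2 - 4*w - 3) = f(w).
F(9/2) = -log(7/2)/4 - 3*log(15/2)/20 + 2*log(5)/5; F(2) = -3*log(5)/20 + 2*log(5/2)/5.
Integral = F(9/2) - F(2) = -2*log(5/2)/5 - log(7/2)/4 - 3*log(15/2)/20 + 11*log(5)/20.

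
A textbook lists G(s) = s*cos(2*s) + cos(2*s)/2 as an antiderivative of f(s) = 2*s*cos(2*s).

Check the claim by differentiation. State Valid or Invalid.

d/ds[G] = -2*s*sin(2*s) - sin(2*s) + cos(2*s)
d/ds[G] - f(s) = -2*s*sin(2*s) - 2*s*cos(2*s) - sin(2*s) + cos(2*s) != 0.

Invalid: d/ds[G] - f = -2*s*sin(2*s) - 2*s*cos(2*s) - sin(2*s) + cos(2*s), which is not 0.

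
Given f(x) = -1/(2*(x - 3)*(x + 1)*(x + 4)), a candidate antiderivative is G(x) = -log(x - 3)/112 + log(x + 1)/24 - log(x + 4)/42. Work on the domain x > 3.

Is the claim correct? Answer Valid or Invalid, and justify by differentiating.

d/dx[G] = (x**2 + 5*x - 52)/(112*x**3 + 224*x**2 - 1232*x - 1344)
d/dx[G] - f(x) = 1/(112*x - 336) != 0.

Invalid: d/dx[G] - f = 1/(112*x - 336), which is not 0.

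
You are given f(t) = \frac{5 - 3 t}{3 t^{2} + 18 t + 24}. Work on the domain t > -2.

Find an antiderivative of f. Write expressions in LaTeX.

The denominator factors as 3 \left(t + 2\right) \left(t + 4\right); partial fractions split f into directly integrable pieces: - \frac{17}{6 \left(t + 4\right)} + \frac{11}{6 \left(t + 2\right)}.
Check: d/dt[\frac{11 \log{\left(t + 2 \right)} - 17 \log{\left(t + 4 \right)}}{6}] = \frac{5 - 3 t}{3 t^{2} + 18 t + 24} = f(t).

An antiderivative is F(t) = \frac{11 \log{\left(t + 2 \right)} - 17 \log{\left(t + 4 \right)}}{6}.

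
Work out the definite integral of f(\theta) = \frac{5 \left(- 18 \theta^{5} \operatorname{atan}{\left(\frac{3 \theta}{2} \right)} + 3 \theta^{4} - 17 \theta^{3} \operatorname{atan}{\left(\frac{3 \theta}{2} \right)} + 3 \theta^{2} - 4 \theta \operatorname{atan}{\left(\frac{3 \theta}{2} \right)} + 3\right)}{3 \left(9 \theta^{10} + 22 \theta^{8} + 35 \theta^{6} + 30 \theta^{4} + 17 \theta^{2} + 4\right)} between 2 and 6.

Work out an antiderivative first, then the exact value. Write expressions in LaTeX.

Recognize the product-rule pattern: f = u'v + uv' with u = \frac{5}{3 \left(2 \theta^{4} + 2 \theta^{2} + 2\right)}, v = \operatorname{atan}{\left(\frac{3 \theta}{2} \right)}, so integration by parts undoes it.
F(\theta) = \frac{5 \operatorname{atan}{\left(\frac{3 \theta}{2} \right)}}{6 \theta^{4} + 6 \theta^{2} + 6} is an antiderivative of f.
Check: d/d\theta[\frac{5 \operatorname{atan}{\left(\frac{3 \theta}{2} \right)}}{6 \theta^{4} + 6 \theta^{2} + 6}] = \frac{- 90 \theta^{5} \operatorname{atan}{\left(\frac{3 \theta}{2} \right)} + 15 \theta^{4} - 85 \theta^{3} \operatorname{atan}{\left(\frac{3 \theta}{2} \right)} + 15 \theta^{2} - 20 \theta \operatorname{atan}{\left(\frac{3 \theta}{2} \right)} + 15}{27 \theta^{10} + 66 \theta^{8} + 105 \theta^{6} + 90 \theta^{4} + 51 \theta^{2} + 12}, which equals f(\theta).
F(6) = \frac{5 \operatorname{atan}{\left(9 \right)}}{7998}; F(2) = \frac{5 \operatorname{atan}{\left(3 \right)}}{126}.
Integral = F(6) - F(2) = - \frac{5 \operatorname{atan}{\left(3 \right)}}{126} + \frac{5 \operatorname{atan}{\left(9 \right)}}{7998}.

Antiderivative: F(\theta) = \frac{5 \operatorname{atan}{\left(\frac{3 \theta}{2} \right)}}{6 \theta^{4} + 6 \theta^{2} + 6}; value = - \frac{5 \operatorname{atan}{\left(3 \right)}}{126} + \frac{5 \operatorname{atan}{\left(9 \right)}}{7998}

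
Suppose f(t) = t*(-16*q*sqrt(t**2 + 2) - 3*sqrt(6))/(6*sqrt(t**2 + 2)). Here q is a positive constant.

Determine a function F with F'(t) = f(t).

An antiderivative F(t) passes only if d/dt[F] lands on f(t) exactly.
Check: d/dt[sqrt(2)*(-4*sqrt(2)*q*t**2 - 3*sqrt(3)*sqrt(t**2 + 2))/6] = (-16*q*t*sqrt(t**2 + 2) - 3*sqrt(6)*t)/(6*sqrt(t**2 + 2)), which equals f(t).

An antiderivative is F(t) = sqrt(2)*(-4*sqrt(2)*q*t**2 - 3*sqrt(3)*sqrt(t**2 + 2))/6.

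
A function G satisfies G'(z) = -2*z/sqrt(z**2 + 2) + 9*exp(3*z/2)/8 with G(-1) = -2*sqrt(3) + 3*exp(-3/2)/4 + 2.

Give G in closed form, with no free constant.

The integrand splits into summands that can be handled one at a time.
A general antiderivative is -2*sqrt(z**2 + 2) + 3*exp(3*z/2)/4 + C.
The condition gives C = -2*sqrt(3) + 3*exp(-3/2)/4 + 2 - (-2*sqrt(3) + 3*exp(-3/2)/4) = 2.
So G(z) = (-8*sqrt(z**2 + 2) + 3*exp(3*z/2) + 8)/4.
Check: d/dz[(-8*sqrt(z**2 + 2) + 3*exp(3*z/2) + 8)/4] = (-16*z + 9*sqrt(z**2 + 2)*exp(3*z/2))/(8*sqrt(z**2 + 2)), which equals G'(z).

G(z) = (-8*sqrt(z**2 + 2) + 3*exp(3*z/2) + 8)/4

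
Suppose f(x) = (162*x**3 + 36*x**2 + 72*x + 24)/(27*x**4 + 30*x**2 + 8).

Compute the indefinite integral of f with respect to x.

F(x) = 3*log(3*x**2 + 2) + 2*atan(3*x/2) + C

Any candidate F(x) must reproduce f(x) exactly when differentiated.
Check: d/dx[3*log(3*x**2 + 2) + 2*atan(3*x/2)] = (162*x**3 + 36*x**2 + 72*x + 24)/(27*x**4 + 30*x**2 + 8) = f(x).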